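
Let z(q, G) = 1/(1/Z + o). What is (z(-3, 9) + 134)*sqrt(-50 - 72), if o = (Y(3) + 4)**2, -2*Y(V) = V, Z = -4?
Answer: 805*I*sqrt(122)/6 ≈ 1481.9*I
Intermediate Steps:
Y(V) = -V/2
o = 25/4 (o = (-1/2*3 + 4)**2 = (-3/2 + 4)**2 = (5/2)**2 = 25/4 ≈ 6.2500)
z(q, G) = 1/6 (z(q, G) = 1/(1/(-4) + 25/4) = 1/(-1/4 + 25/4) = 1/6)
(z(-3, 9) + 134)*sqrt(-50 - 72) = (1/6 + 134)*sqrt(-50 - 72) = 805*sqrt(-122)/6 = 805*(I*sqrt(122))/6 = 805*I*sqrt(122)/6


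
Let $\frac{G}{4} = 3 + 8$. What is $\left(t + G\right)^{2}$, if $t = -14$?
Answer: $900$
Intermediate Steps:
$G = 44$ ($G = 4 \left(3 + 8\right) = 4 \cdot 11 = 44$)
$\left(t + G\right)^{2} = \left(-14 + 44\right)^{2} = 30^{2} = 900$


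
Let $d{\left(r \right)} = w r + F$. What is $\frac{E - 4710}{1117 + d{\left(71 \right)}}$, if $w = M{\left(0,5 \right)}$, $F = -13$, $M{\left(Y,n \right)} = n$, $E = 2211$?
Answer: $- \frac{2499}{1459} \approx -1.7128$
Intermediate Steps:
$w = 5$
$d{\left(r \right)} = -13 + 5 r$ ($d{\left(r \right)} = 5 r - 13 = -13 + 5 r$)
$\frac{E - 4710}{1117 + d{\left(71 \right)}} = \frac{2211 - 4710}{1117 + \left(-13 + 5 \cdot 71\right)} = - \frac{2499}{1117 + \left(-13 + 355\right)} = - \frac{2499}{1117 + 342} = - \frac{2499}{1459}$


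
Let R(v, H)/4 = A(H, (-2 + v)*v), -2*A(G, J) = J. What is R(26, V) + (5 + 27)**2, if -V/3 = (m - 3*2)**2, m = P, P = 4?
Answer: -224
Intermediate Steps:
m = 4
A(G, J) = -J/2
V = -12 (V = -3*(4 - 3*2)**2 = -3*(4 - 6)**2 = -3*(-2)**2 = -3*4 = -12)
R(v, H) = -2*v*(-2 + v) (R(v, H) = 4*(-(-2 + v)*v/2) = 4*(-v*(-2 + v)/2) = -2*v*(-2 + v))
R(26, V) + (5 + 27)**2 = 2*26*(2 - 1*26) + (5 + 27)**2 = 2*26*(2 - 26) + 32**2 = 2*26*(-24) + 1024 = -1248 + 1024 = -224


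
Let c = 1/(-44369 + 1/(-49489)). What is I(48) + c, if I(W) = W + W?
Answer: 210794584943/2195777442 ≈ 96.000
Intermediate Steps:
I(W) = 2*W
c = -49489/2195777442 (c = 1/(-44369 - 1/49489) = 1/(-2195777442/49489) = -49489/2195777442 ≈ -2.2538e-5)
I(48) + c = 2*48 - 49489/2195777442 = 96 - 49489/2195777442 = 210794584943/2195777442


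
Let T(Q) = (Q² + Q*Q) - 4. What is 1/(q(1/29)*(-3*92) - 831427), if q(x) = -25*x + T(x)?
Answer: -841/698102095 ≈ -1.2047e-6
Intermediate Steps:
T(Q) = -4 + 2*Q² (T(Q) = (Q² + Q²) - 4 = 2*Q² - 4 = -4 + 2*Q²)
q(x) = -4 - 25*x + 2*x² (q(x) = -25*x + (-4 + 2*x²) = -4 - 25*x + 2*x²)
1/(q(1/29)*(-3*92) - 831427) = 1/((-4 - 25/29 + 2*(1/29)²)*(-3*92) - 831427) = 1/((-4 - 25*1/29 + 2*(1/29)²)*(-276) - 831427) = 1/((-4 - 25/29 + 2*(1/841))*(-276) - 831427) = 1/((-4 - 25/29 + 2/841)*(-276) - 831427) = 1/(-4087/841*(-276) - 831427) = 1/(1128012/841 - 831427) = 1/(-698102095/841) = -841/698102095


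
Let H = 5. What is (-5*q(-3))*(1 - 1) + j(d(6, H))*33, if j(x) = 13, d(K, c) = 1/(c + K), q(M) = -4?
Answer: 429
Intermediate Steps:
d(K, c) = 1/(K + c)
(-5*q(-3))*(1 - 1) + j(d(6, H))*33 = (-5*(-4))*(1 - 1) + 13*33 = 20*0 + 429 = 0 + 429 = 429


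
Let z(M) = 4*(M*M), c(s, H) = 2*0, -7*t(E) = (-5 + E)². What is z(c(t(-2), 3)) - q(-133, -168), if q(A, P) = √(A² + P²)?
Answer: -7*√937 ≈ -214.27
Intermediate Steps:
t(E) = -(-5 + E)²/7
c(s, H) = 0
z(M) = 4*M²
z(c(t(-2), 3)) - q(-133, -168) = 4*0² - √((-133)² + (-168)²) = 4*0 - √(17689 + 28224) = 0 - √45913 = 0 - 7*√937 = -7*√937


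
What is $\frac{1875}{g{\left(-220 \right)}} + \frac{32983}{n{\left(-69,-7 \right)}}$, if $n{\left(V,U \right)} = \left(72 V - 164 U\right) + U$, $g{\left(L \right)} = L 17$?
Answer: $- \frac{26106409}{2862596} \approx -9.1198$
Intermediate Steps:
$g{\left(L \right)} = 17 L$
$n{\left(V,U \right)} = - 163 U + 72 V$ ($n{\left(V,U \right)} = \left(- 164 U + 72 V\right) + U = - 163 U + 72 V$)
$\frac{1875}{g{\left(-220 \right)}} + \frac{32983}{n{\left(-69,-7 \right)}} = \frac{1875}{17 \left(-220\right)} + \frac{32983}{\left(-163\right) \left(-7\right) + 72 \left(-69\right)} = \frac{1875}{-3740} + \frac{32983}{1141 - 4968} = 1875 \left(- \frac{1}{3740}\right) + \frac{32983}{-3827} = - \frac{375}{748} + 32983 \left(- \frac{1}{3827}\right) = - \frac{375}{748} - \frac{32983}{3827} = - \frac{26106409}{2862596}$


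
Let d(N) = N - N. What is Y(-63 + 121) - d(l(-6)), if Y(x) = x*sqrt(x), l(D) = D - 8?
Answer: 58*sqrt(58) ≈ 441.71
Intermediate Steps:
l(D) = -8 + D
d(N) = 0
Y(x) = x**(3/2)
Y(-63 + 121) - d(l(-6)) = (-63 + 121)**(3/2) - 1*0 = 58**(3/2) + 0 = 58*sqrt(58) + 0 = 58*sqrt(58)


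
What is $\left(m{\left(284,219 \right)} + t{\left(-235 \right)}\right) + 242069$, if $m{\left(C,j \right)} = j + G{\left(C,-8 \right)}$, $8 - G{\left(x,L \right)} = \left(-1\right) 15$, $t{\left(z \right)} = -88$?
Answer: $242223$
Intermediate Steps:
$G{\left(x,L \right)} = 23$ ($G{\left(x,L \right)} = 8 - \left(-1\right) 15 = 8 - -15 = 8 + 15 = 23$)
$m{\left(C,j \right)} = 23 + j$ ($m{\left(C,j \right)} = j + 23 = 23 + j$)
$\left(m{\left(284,219 \right)} + t{\left(-235 \right)}\right) + 242069 = \left(\left(23 + 219\right) - 88\right) + 242069 = \left(242 - 88\right) + 242069 = 154 + 242069 = 242223$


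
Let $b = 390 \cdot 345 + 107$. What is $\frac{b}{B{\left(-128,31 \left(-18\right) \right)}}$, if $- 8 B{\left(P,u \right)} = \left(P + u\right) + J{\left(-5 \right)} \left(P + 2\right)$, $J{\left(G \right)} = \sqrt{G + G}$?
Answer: $\frac{3770396}{3211} - \frac{4847652 i \sqrt{10}}{22477} \approx 1174.2 - 682.01 i$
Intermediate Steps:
$J{\left(G \right)} = \sqrt{2} \sqrt{G}$ ($J{\left(G \right)} = \sqrt{2 G} = \sqrt{2} \sqrt{G}$)
$B{\left(P,u \right)} = - \frac{P}{8} - \frac{u}{8} - \frac{i \sqrt{10} \left(2 + P\right)}{8}$ ($B{\left(P,u \right)} = - \frac{\left(P + u\right) + \sqrt{2} \sqrt{-5} \left(P + 2\right)}{8} = - \frac{\left(P + u\right) + \sqrt{2} i \sqrt{5} \left(2 + P\right)}{8} = - \frac{\left(P + u\right) + i \sqrt{10} \left(2 + P\right)}{8} = - \frac{P + u + i \sqrt{10} \left(2 + P\right)}{8} = - \frac{P}{8} - \frac{u}{8} - \frac{i \sqrt{10} \left(2 + P\right)}{8}$)
$b = 134657$ ($b = 134550 + 107 = 134657$)
$\frac{b}{B{\left(-128,31 \left(-18\right) \right)}} = \frac{134657}{\left(- \frac{1}{8}\right) \left(-128\right) - \frac{31 \left(-18\right)}{8} - \frac{i \sqrt{10}}{4} - \frac{1}{8} i \left(-128\right) \sqrt{10}} = \frac{134657}{16 - - \frac{279}{4} - \frac{i \sqrt{10}}{4} + 16 i \sqrt{10}} = \frac{134657}{16 + \frac{279}{4} - \frac{i \sqrt{10}}{4} + 16 i \sqrt{10}} = \frac{134657}{\frac{343}{4} + \frac{63 i \sqrt{10}}{4}}$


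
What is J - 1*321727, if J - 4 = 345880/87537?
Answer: -28162320371/87537 ≈ -3.2172e+5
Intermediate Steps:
J = 696028/87537 (J = 4 + 345880/87537 = 696028/87537 ≈ 7.9512)
J - 1*321727 = 696028/87537 - 1*321727 = 696028/87537 - 321727 = -28162320371/87537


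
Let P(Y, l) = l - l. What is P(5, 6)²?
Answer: 0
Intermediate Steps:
P(Y, l) = 0
P(5, 6)² = 0² = 0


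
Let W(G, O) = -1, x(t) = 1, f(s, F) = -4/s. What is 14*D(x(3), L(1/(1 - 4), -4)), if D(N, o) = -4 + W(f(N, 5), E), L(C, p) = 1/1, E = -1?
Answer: -70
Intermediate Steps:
L(C, p) = 1
D(N, o) = -5 (D(N, o) = -4 - 1 = -5)
14*D(x(3), L(1/(1 - 4), -4)) = 14*(-5) = -70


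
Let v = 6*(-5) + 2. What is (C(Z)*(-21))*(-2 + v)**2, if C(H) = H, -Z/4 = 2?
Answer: 151200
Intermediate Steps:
Z = -8 (Z = -4*2 = -8)
v = -28 (v = -30 + 2 = -28)
(C(Z)*(-21))*(-2 + v)**2 = (-8*(-21))*(-2 - 28)**2 = 168*(-30)**2 = 168*900 = 151200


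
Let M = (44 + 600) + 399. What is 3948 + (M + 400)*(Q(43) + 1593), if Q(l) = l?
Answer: 2364696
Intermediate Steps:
M = 1043 (M = 644 + 399 = 1043)
3948 + (M + 400)*(Q(43) + 1593) = 3948 + (1043 + 400)*(43 + 1593) = 3948 + 1443*1636 = 3948 + 2360748 = 2364696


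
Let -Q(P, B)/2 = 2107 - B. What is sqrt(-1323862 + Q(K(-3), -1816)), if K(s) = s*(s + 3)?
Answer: 2*I*sqrt(332927) ≈ 1154.0*I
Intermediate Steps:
K(s) = s*(3 + s)
Q(P, B) = -4214 + 2*B (Q(P, B) = -2*(2107 - B) = -4214 + 2*B)
sqrt(-1323862 + Q(K(-3), -1816)) = sqrt(-1323862 + (-4214 + 2*(-1816))) = sqrt(-1323862 + (-4214 - 3632)) = sqrt(-1323862 - 7846) = sqrt(-1331708) = 2*I*sqrt(332927)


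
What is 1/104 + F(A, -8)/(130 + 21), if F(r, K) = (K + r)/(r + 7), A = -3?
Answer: -135/15704 ≈ -0.0085965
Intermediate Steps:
F(r, K) = (K + r)/(7 + r)
1/104 + F(A, -8)/(130 + 21) = 1/104 + ((-8 - 3)/(7 - 3))/(130 + 21) = 1/104 + (-11/4)/151 = 1/104 + ((¼)*(-11))*(1/151) = 1/104 - 11/4*1/151 = 1/104 - 11/604 = -135/15704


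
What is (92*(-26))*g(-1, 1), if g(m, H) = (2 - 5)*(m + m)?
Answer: -14352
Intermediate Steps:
g(m, H) = -6*m
(92*(-26))*g(-1, 1) = (92*(-26))*(-6*(-1)) = -2392*6 = -14352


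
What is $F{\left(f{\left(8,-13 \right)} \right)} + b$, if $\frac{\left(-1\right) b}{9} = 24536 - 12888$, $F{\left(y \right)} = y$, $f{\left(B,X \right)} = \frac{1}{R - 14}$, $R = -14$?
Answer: $- \frac{2935297}{28} \approx -1.0483 \cdot 10^{5}$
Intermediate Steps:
$f{\left(B,X \right)} = - \frac{1}{28}$ ($f{\left(B,X \right)} = \frac{1}{-14 - 14} = \frac{1}{-28} = - \frac{1}{28}$)
$b = -104832$ ($b = - 9 \left(24536 - 12888\right) = \left(-9\right) 11648 = -104832$)
$F{\left(f{\left(8,-13 \right)} \right)} + b = - \frac{1}{28} - 104832 = - \frac{2935297}{28}$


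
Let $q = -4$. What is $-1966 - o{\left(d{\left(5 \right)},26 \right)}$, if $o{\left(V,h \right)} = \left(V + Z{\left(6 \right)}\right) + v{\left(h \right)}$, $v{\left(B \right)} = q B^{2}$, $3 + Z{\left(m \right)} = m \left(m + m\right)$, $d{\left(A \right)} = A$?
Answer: $664$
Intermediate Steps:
$Z{\left(m \right)} = -3 + 2 m^{2}$ ($Z{\left(m \right)} = -3 + m \left(m + m\right) = -3 + m 2 m = -3 + 2 m^{2}$)
$v{\left(B \right)} = - 4 B^{2}$
$o{\left(V,h \right)} = 69 + V - 4 h^{2}$ ($o{\left(V,h \right)} = \left(V - \left(3 - 2 \cdot 6^{2}\right)\right) - 4 h^{2} = \left(V + \left(-3 + 2 \cdot 36\right)\right) - 4 h^{2} = \left(V + \left(-3 + 72\right)\right) - 4 h^{2} = \left(V + 69\right) - 4 h^{2} = \left(69 + V\right) - 4 h^{2} = 69 + V - 4 h^{2}$)
$-1966 - o{\left(d{\left(5 \right)},26 \right)} = -1966 - \left(69 + 5 - 4 \cdot 26^{2}\right) = -1966 - \left(69 + 5 - 2704\right) = -1966 - -2630 = -1966 + 2630 = 664$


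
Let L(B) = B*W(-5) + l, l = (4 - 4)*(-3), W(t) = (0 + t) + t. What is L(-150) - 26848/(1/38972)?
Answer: -1046318756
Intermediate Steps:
W(t) = 2*t (W(t) = t + t = 2*t)
l = 0 (l = 0*(-3) = 0)
L(B) = -10*B (L(B) = B*(2*(-5)) + 0 = B*(-10) + 0 = -10*B + 0 = -10*B)
L(-150) - 26848/(1/38972) = -10*(-150) - 26848/(1/38972) = 1500 - 26848/1/38972 = 1500 - 26848*38972 = 1500 - 1*1046320256 = 1500 - 1046320256 = -1046318756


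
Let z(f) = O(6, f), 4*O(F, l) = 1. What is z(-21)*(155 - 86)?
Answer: 69/4 ≈ 17.250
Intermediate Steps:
O(F, l) = ¼ (O(F, l) = (¼)*1 = ¼)
z(f) = ¼
z(-21)*(155 - 86) = (155 - 86)/4 = (¼)*69 = 69/4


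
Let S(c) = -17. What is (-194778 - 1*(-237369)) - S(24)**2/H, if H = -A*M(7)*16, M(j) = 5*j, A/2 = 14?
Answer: 667827169/15680 ≈ 42591.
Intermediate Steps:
A = 28 (A = 2*14 = 28)
H = -15680 (H = -28*(5*7)*16 = -28*35*16 = -980*16 = -1*15680 = -15680)
(-194778 - 1*(-237369)) - S(24)**2/H = (-194778 - 1*(-237369)) - (-17)**2/(-15680) = (-194778 + 237369) - 289*(-1)/15680 = 42591 - 1*(-289/15680) = 42591 + 289/15680 = 667827169/15680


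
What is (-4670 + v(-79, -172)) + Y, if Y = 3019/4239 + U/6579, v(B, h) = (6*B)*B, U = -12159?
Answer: 101559766184/3098709 ≈ 32775.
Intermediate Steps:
v(B, h) = 6*B**2
Y = -3520000/3098709 (Y = 3019/4239 - 12159/6579 = 3019*(1/4239) - 12159*1/6579 = 3019/4239 - 1351/731 = -3520000/3098709 ≈ -1.1360)
(-4670 + v(-79, -172)) + Y = (-4670 + 6*(-79)**2) - 3520000/3098709 = (-4670 + 6*6241) - 3520000/3098709 = (-4670 + 37446) - 3520000/3098709 = 32776 - 3520000/3098709 = 101559766184/3098709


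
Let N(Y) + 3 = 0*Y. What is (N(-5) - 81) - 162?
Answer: -246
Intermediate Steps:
N(Y) = -3 (N(Y) = -3 + 0*Y = -3 + 0 = -3)
(N(-5) - 81) - 162 = (-3 - 81) - 162 = -84 - 162 = -246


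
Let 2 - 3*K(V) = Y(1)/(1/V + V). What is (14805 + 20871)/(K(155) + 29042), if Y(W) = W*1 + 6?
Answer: 2571454728/2093336243 ≈ 1.2284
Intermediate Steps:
Y(W) = 6 + W (Y(W) = W + 6 = 6 + W)
K(V) = ⅔ - 7/(3*(V + 1/V)) (K(V) = ⅔ - (6 + 1)/(3*(1/V + V)) = ⅔ - 7/(3*(V + 1/V)))
(14805 + 20871)/(K(155) + 29042) = (14805 + 20871)/((2 - 7*155 + 2*155²)/(3*(1 + 155²)) + 29042) = 35676/((2 - 1085 + 2*24025)/(3*(1 + 24025)) + 29042) = 35676/((⅓)*(2 - 1085 + 48050)/24026 + 29042) = 35676/((⅓)*(1/24026)*46967 + 29042) = 35676/(46967/72078 + 29042) = 35676/(2093336243/72078) = 35676*(72078/2093336243) = 2571454728/2093336243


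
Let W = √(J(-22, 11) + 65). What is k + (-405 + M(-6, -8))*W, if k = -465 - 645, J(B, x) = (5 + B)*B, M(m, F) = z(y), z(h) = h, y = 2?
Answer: -1110 - 403*√439 ≈ -9553.8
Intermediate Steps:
M(m, F) = 2
J(B, x) = B*(5 + B)
W = √439 (W = √(-22*(5 - 22) + 65) = √(-22*(-17) + 65) = √(374 + 65) = √439 ≈ 20.952)
k = -1110
k + (-405 + M(-6, -8))*W = -1110 + (-405 + 2)*√439 = -1110 - 403*√439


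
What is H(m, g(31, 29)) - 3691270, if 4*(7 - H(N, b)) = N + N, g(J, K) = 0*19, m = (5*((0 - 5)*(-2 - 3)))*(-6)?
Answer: -3690888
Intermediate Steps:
m = -750 (m = (5*(-5*(-5)))*(-6) = (5*25)*(-6) = 125*(-6) = -750)
g(J, K) = 0
H(N, b) = 7 - N/2 (H(N, b) = 7 - (N + N)/4 = 7 - N/2)
H(m, g(31, 29)) - 3691270 = (7 - ½*(-750)) - 3691270 = (7 + 375) - 3691270 = 382 - 3691270 = -3690888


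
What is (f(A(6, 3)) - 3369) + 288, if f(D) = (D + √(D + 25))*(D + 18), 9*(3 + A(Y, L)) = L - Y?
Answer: -28169/9 + 44*√195/9 ≈ -3061.6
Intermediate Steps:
A(Y, L) = -3 - Y/9 + L/9 (A(Y, L) = -3 + (L - Y)/9 = -3 + (-Y/9 + L/9) = -3 - Y/9 + L/9)
f(D) = (18 + D)*(D + √(25 + D)) (f(D) = (D + √(25 + D))*(18 + D) = (18 + D)*(D + √(25 + D)))
(f(A(6, 3)) - 3369) + 288 = (((-3 - ⅑*6 + (⅑)*3)² + 18*(-3 - ⅑*6 + (⅑)*3) + 18*√(25 + (-3 - ⅑*6 + (⅑)*3)) + (-3 - ⅑*6 + (⅑)*3)*√(25 + (-3 - ⅑*6 + (⅑)*3))) - 3369) + 288 = (((-3 - ⅔ + ⅓)² + 18*(-3 - ⅔ + ⅓) + 18*√(25 + (-3 - ⅔ + ⅓)) + (-3 - ⅔ + ⅓)*√(25 + (-3 - ⅔ + ⅓))) - 3369) + 288 = (((-10/3)² + 18*(-10/3) + 18*√(25 - 10/3) - 10*√(25 - 10/3)/3) - 3369) + 288 = ((100/9 - 60 + 18*√(65/3) - 10*√195/9) - 3369) + 288 = ((100/9 - 60 + 18*(√195/3) - 10*√195/9) - 3369) + 288 = ((100/9 - 60 + 6*√195 - 10*√195/9) - 3369) + 288 = ((-440/9 + 44*√195/9) - 3369) + 288 = (-30761/9 + 44*√195/9) + 288 = -28169/9 + 44*√195/9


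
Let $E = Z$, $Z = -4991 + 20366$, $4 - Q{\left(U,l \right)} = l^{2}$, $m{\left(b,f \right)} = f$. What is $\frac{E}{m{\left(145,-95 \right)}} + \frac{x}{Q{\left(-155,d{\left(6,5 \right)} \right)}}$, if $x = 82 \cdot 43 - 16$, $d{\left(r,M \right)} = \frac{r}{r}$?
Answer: $\frac{19155}{19} \approx 1008.2$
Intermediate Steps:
$d{\left(r,M \right)} = 1$
$Q{\left(U,l \right)} = 4 - l^{2}$
$Z = 15375$
$E = 15375$
$x = 3510$ ($x = 3526 - 16 = 3510$)
$\frac{E}{m{\left(145,-95 \right)}} + \frac{x}{Q{\left(-155,d{\left(6,5 \right)} \right)}} = \frac{15375}{-95} + \frac{3510}{4 - 1^{2}} = 15375 \left(- \frac{1}{95}\right) + \frac{3510}{4 - 1} = - \frac{3075}{19} + \frac{3510}{4 - 1} = - \frac{3075}{19} + \frac{3510}{3} = - \frac{3075}{19} + 3510 \cdot \frac{1}{3} = - \frac{3075}{19} + 1170 = \frac{19155}{19}$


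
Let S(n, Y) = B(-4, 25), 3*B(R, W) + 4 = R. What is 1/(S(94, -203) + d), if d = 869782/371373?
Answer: -123791/40182 ≈ -3.0808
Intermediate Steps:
B(R, W) = -4/3 + R/3
S(n, Y) = -8/3 (S(n, Y) = -4/3 + (⅓)*(-4) = -4/3 - 4/3 = -8/3)
d = 869782/371373 (d = 869782*(1/371373) = 869782/371373 ≈ 2.3421)
1/(S(94, -203) + d) = 1/(-8/3 + 869782/371373) = 1/(-40182/123791) = -123791/40182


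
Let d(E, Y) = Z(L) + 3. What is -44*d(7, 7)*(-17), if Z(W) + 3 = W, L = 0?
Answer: 0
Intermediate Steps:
Z(W) = -3 + W
d(E, Y) = 0 (d(E, Y) = (-3 + 0) + 3 = -3 + 3 = 0)
-44*d(7, 7)*(-17) = -44*0*(-17) = 0*(-17) = 0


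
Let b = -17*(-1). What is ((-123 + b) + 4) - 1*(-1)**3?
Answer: -101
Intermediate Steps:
b = 17
((-123 + b) + 4) - 1*(-1)**3 = ((-123 + 17) + 4) - 1*(-1)**3 = (-106 + 4) - 1*(-1) = -102 + 1 = -101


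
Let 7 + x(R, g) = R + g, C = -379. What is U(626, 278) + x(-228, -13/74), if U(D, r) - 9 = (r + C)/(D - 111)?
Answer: -8627029/38110 ≈ -226.37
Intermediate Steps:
U(D, r) = 9 + (-379 + r)/(-111 + D) (U(D, r) = 9 + (r - 379)/(D - 111) = 9 + (-379 + r)/(-111 + D))
x(R, g) = -7 + R + g (x(R, g) = -7 + (R + g) = -7 + R + g)
U(626, 278) + x(-228, -13/74) = (-1378 + 278 + 9*626)/(-111 + 626) + (-7 - 228 - 13/74) = (-1378 + 278 + 5634)/515 + (-7 - 228 - 13*1/74) = (1/515)*4534 + (-7 - 228 - 13/74) = 4534/515 - 17403/74 = -8627029/38110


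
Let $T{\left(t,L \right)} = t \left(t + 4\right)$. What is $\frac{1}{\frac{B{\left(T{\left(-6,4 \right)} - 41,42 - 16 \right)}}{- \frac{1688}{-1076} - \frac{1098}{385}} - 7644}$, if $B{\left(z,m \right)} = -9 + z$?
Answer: $- \frac{66446}{505945489} \approx -0.00013133$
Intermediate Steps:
$T{\left(t,L \right)} = t \left(4 + t\right)$
$\frac{1}{\frac{B{\left(T{\left(-6,4 \right)} - 41,42 - 16 \right)}}{- \frac{1688}{-1076} - \frac{1098}{385}} - 7644} = \frac{1}{\frac{-9 - \left(41 + 6 \left(4 - 6\right)\right)}{- \frac{1688}{-1076} - \frac{1098}{385}} - 7644} = \frac{1}{\frac{-9 - 29}{\left(-1688\right) \left(- \frac{1}{1076}\right) - \frac{1098}{385}} - 7644} = \frac{1}{\frac{-9 + \left(12 - 41\right)}{\frac{422}{269} - \frac{1098}{385}} - 7644} = \frac{1}{\frac{-9 - 29}{- \frac{132892}{103565}} - 7644} = \frac{1}{\left(-38\right) \left(- \frac{103565}{132892}\right) - 7644} = \frac{1}{\frac{1967735}{66446} - 7644} = \frac{1}{- \frac{505945489}{66446}} = - \frac{66446}{505945489}$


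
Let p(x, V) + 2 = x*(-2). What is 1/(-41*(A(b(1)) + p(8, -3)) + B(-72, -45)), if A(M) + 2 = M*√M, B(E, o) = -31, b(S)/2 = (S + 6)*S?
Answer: -789/3990143 - 574*√14/3990143 ≈ -0.00073599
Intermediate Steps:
p(x, V) = -2 - 2*x (p(x, V) = -2 + x*(-2) = -2 - 2*x)
b(S) = 2*S*(6 + S) (b(S) = 2*((S + 6)*S) = 2*((6 + S)*S) = 2*(S*(6 + S)) = 2*S*(6 + S))
A(M) = -2 + M^(3/2) (A(M) = -2 + M*√M = -2 + M^(3/2))
1/(-41*(A(b(1)) + p(8, -3)) + B(-72, -45)) = 1/(-41*((-2 + (2*1*(6 + 1))^(3/2)) + (-2 - 2*8)) - 31) = 1/(-41*((-2 + (2*1*7)^(3/2)) + (-2 - 16)) - 31) = 1/(-41*((-2 + 14^(3/2)) - 18) - 31) = 1/(-41*((-2 + 14*√14) - 18) - 31) = 1/(-41*(-20 + 14*√14) - 31) = 1/((820 - 574*√14) - 31) = 1/(789 - 574*√14)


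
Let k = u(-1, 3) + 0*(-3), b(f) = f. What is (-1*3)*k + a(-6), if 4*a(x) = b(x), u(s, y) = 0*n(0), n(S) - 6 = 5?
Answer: -3/2 ≈ -1.5000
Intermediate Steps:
n(S) = 11 (n(S) = 6 + 5 = 11)
u(s, y) = 0 (u(s, y) = 0*11 = 0)
k = 0 (k = 0 + 0*(-3) = 0 + 0 = 0)
a(x) = x/4
(-1*3)*k + a(-6) = -1*3*0 + (¼)*(-6) = -3*0 - 3/2 = 0 - 3/2 = -3/2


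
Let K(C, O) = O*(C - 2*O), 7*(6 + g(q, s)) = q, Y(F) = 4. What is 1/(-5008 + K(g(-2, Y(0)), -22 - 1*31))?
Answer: -7/72050 ≈ -9.7155e-5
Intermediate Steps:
g(q, s) = -6 + q/7
1/(-5008 + K(g(-2, Y(0)), -22 - 1*31)) = 1/(-5008 + (-22 - 1*31)*((-6 + (⅐)*(-2)) - 2*(-22 - 1*31))) = 1/(-5008 + (-22 - 31)*((-6 - 2/7) - 2*(-22 - 31))) = 1/(-5008 - 53*(-44/7 - 2*(-53))) = 1/(-5008 - 53*(-44/7 + 106)) = 1/(-5008 - 53*698/7) = 1/(-5008 - 36994/7) = 1/(-72050/7) = -7/72050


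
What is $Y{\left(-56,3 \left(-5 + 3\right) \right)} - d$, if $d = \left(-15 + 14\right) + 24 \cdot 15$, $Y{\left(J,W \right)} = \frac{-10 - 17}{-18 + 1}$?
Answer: $- \frac{6076}{17} \approx -357.41$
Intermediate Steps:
$Y{\left(J,W \right)} = \frac{27}{17}$ ($Y{\left(J,W \right)} = - \frac{27}{-17} = \left(-27\right) \left(- \frac{1}{17}\right) = \frac{27}{17}$)
$d = 359$ ($d = -1 + 360 = 359$)
$Y{\left(-56,3 \left(-5 + 3\right) \right)} - d = \frac{27}{17} - 359 = - \frac{6076}{17}$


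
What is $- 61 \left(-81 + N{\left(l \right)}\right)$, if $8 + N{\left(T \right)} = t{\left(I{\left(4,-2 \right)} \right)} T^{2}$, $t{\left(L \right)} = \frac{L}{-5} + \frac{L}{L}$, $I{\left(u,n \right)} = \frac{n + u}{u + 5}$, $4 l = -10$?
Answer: $\frac{182329}{36} \approx 5064.7$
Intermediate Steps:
$l = - \frac{5}{2}$ ($l = \frac{1}{4} \left(-10\right) = - \frac{5}{2} \approx -2.5$)
$I{\left(u,n \right)} = \frac{n + u}{5 + u}$
$t{\left(L \right)} = 1 - \frac{L}{5}$ ($t{\left(L \right)} = L \left(- \frac{1}{5}\right) + 1 = - \frac{L}{5} + 1 = 1 - \frac{L}{5}$)
$N{\left(T \right)} = -8 + \frac{43 T^{2}}{45}$ ($N{\left(T \right)} = -8 + \left(1 - \frac{\frac{1}{5 + 4} \left(-2 + 4\right)}{5}\right) T^{2} = -8 + \left(1 - \frac{\frac{1}{9} \cdot 2}{5}\right) T^{2} = -8 + \left(1 - \frac{2}{45}\right) T^{2} = -8 + \frac{43 T^{2}}{45}$)
$- 61 \left(-81 + N{\left(l \right)}\right) = - 61 \left(-81 - \left(8 - \frac{43 \left(- \frac{5}{2}\right)^{2}}{45}\right)\right) = - 61 \left(-81 + \left(-8 + \frac{43}{45} \cdot \frac{25}{4}\right)\right) = - 61 \left(-81 + \left(-8 + \frac{215}{36}\right)\right) = - 61 \left(-81 - \frac{73}{36}\right) = \left(-61\right) \left(- \frac{2989}{36}\right) = \frac{182329}{36}$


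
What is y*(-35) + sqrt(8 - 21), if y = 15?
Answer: -525 + I*sqrt(13) ≈ -525.0 + 3.6056*I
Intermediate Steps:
y*(-35) + sqrt(8 - 21) = 15*(-35) + sqrt(8 - 21) = -525 + sqrt(-13) = -525 + I*sqrt(13)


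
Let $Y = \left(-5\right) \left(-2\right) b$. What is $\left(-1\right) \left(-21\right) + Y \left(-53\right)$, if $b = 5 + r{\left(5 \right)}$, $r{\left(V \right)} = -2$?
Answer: $-1569$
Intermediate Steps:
$b = 3$ ($b = 5 - 2 = 3$)
$Y = 30$ ($Y = \left(-5\right) \left(-2\right) 3 = 10 \cdot 3 = 30$)
$\left(-1\right) \left(-21\right) + Y \left(-53\right) = \left(-1\right) \left(-21\right) + 30 \left(-53\right) = 21 - 1590 = -1569$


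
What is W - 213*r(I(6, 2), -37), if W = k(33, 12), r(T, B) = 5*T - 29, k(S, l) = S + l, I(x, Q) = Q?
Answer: 4092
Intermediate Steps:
r(T, B) = -29 + 5*T
W = 45 (W = 33 + 12 = 45)
W - 213*r(I(6, 2), -37) = 45 - 213*(-29 + 5*2) = 45 - 213*(-29 + 10) = 45 - 213*(-19) = 45 + 4047 = 4092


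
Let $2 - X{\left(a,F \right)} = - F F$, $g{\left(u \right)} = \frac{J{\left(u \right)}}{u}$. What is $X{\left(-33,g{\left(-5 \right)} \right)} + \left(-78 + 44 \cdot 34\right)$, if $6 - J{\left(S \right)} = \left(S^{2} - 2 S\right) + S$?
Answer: $\frac{36076}{25} \approx 1443.0$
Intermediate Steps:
$J{\left(S \right)} = 6 + S - S^{2}$ ($J{\left(S \right)} = 6 - \left(\left(S^{2} - 2 S\right) + S\right) = 6 - \left(S^{2} - S\right) = 6 + S - S^{2}$)
$g{\left(u \right)} = \frac{6 + u - u^{2}}{u}$
$X{\left(a,F \right)} = 2 + F^{2}$ ($X{\left(a,F \right)} = 2 - - F F = 2 - - F^{2} = 2 + F^{2}$)
$X{\left(-33,g{\left(-5 \right)} \right)} + \left(-78 + 44 \cdot 34\right) = \left(2 + \left(1 - -5 + \frac{6}{-5}\right)^{2}\right) + \left(-78 + 44 \cdot 34\right) = \left(2 + \left(1 + 5 + 6 \left(- \frac{1}{5}\right)\right)^{2}\right) + \left(-78 + 1496\right) = \left(2 + \left(1 + 5 - \frac{6}{5}\right)^{2}\right) + 1418 = \left(2 + \left(\frac{24}{5}\right)^{2}\right) + 1418 = \left(2 + \frac{576}{25}\right) + 1418 = \frac{626}{25} + 1418 = \frac{36076}{25}$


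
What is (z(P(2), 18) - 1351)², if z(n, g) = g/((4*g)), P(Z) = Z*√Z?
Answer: 29192409/16 ≈ 1.8245e+6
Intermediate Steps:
P(Z) = Z^(3/2)
z(n, g) = ¼ (z(n, g) = g*(1/(4*g)) = ¼)
(z(P(2), 18) - 1351)² = (¼ - 1351)² = (-5403/4)² = 29192409/16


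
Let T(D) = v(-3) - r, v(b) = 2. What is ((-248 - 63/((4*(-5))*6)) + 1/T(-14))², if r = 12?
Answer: 98069409/1600 ≈ 61293.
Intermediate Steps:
T(D) = -10 (T(D) = 2 - 1*12 = 2 - 12 = -10)
((-248 - 63/((4*(-5))*6)) + 1/T(-14))² = ((-248 - 63/((4*(-5))*6)) + 1/(-10))² = ((-248 - 63/((-20*6))) - ⅒)² = ((-248 - 63/(-120)) - ⅒)² = ((-248 - 63*(-1)/120) - ⅒)² = ((-248 - 1*(-21/40)) - ⅒)² = ((-248 + 21/40) - ⅒)² = (-9899/40 - ⅒)² = (-9903/40)² = 98069409/1600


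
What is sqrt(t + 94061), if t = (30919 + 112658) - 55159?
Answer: sqrt(182479) ≈ 427.18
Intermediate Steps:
t = 88418 (t = 143577 - 55159 = 88418)
sqrt(t + 94061) = sqrt(88418 + 94061) = sqrt(182479)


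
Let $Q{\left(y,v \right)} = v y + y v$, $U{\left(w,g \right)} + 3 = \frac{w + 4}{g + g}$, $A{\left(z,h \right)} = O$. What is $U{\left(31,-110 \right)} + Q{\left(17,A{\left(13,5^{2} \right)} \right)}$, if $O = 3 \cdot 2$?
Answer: $\frac{8837}{44} \approx 200.84$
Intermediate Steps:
$O = 6$
$A{\left(z,h \right)} = 6$
$U{\left(w,g \right)} = -3 + \frac{4 + w}{2 g}$ ($U{\left(w,g \right)} = -3 + \frac{w + 4}{g + g} = -3 + \frac{4 + w}{2 g}$)
$Q{\left(y,v \right)} = 2 v y$ ($Q{\left(y,v \right)} = v y + v y = 2 v y$)
$U{\left(31,-110 \right)} + Q{\left(17,A{\left(13,5^{2} \right)} \right)} = \frac{4 + 31 - -660}{2 \left(-110\right)} + 2 \cdot 6 \cdot 17 = \frac{1}{2} \left(- \frac{1}{110}\right) \left(4 + 31 + 660\right) + 204 = \frac{1}{2} \left(- \frac{1}{110}\right) 695 + 204 = - \frac{139}{44} + 204 = \frac{8837}{44}$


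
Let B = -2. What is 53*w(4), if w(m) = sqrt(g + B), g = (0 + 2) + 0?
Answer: 0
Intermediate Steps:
g = 2 (g = 2 + 0 = 2)
w(m) = 0 (w(m) = sqrt(2 - 2) = sqrt(0) = 0)
53*w(4) = 53*0 = 0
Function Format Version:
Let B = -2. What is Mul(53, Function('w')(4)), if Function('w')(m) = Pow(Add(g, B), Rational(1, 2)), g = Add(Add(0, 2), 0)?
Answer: 0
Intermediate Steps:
g = 2 (g = Add(2, 0) = 2)
Function('w')(m) = 0 (Function('w')(m) = Pow(Add(2, -2), Rational(1, 2)) = Pow(0, Rational(1, 2)) = 0)
Mul(53, Function('w')(4)) = Mul(53, 0) = 0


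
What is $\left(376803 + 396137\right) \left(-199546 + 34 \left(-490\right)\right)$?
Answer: $-167114265640$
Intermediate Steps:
$\left(376803 + 396137\right) \left(-199546 + 34 \left(-490\right)\right) = 772940 \left(-199546 - 16660\right) = 772940 \left(-216206\right) = -167114265640$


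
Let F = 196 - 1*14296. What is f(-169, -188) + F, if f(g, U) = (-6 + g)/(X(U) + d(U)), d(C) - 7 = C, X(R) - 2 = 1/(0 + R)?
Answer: -474474400/33653 ≈ -14099.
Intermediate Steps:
X(R) = 2 + 1/R (X(R) = 2 + 1/(0 + R) = 2 + 1/R)
d(C) = 7 + C
f(g, U) = (-6 + g)/(9 + U + 1/U) (f(g, U) = (-6 + g)/((2 + 1/U) + (7 + U)) = (-6 + g)/(9 + U + 1/U))
F = -14100 (F = 196 - 14296 = -14100)
f(-169, -188) + F = -188*(-6 - 169)/(1 + (-188)² + 9*(-188)) - 14100 = -188*(-175)/(1 + 35344 - 1692) - 14100 = -188*(-175)/33653 - 14100 = -188*1/33653*(-175) - 14100 = 32900/33653 - 14100 = -474474400/33653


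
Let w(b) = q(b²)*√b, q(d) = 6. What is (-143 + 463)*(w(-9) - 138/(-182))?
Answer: 22080/91 + 5760*I ≈ 242.64 + 5760.0*I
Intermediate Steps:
w(b) = 6*√b
(-143 + 463)*(w(-9) - 138/(-182)) = (-143 + 463)*(6*√(-9) - 138/(-182)) = 320*(6*(3*I) - 138*(-1/182)) = 320*(18*I + 69/91) = 320*(69/91 + 18*I) = 22080/91 + 5760*I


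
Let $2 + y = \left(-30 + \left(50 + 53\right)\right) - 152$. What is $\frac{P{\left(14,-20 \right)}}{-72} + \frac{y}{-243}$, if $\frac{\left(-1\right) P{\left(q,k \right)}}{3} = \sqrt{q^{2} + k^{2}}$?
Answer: $\frac{1}{3} + \frac{\sqrt{149}}{12} \approx 1.3505$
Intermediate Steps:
$P{\left(q,k \right)} = - 3 \sqrt{k^{2} + q^{2}}$ ($P{\left(q,k \right)} = - 3 \sqrt{q^{2} + k^{2}} = - 3 \sqrt{k^{2} + q^{2}}$)
$y = -81$ ($y = -2 + \left(\left(-30 + \left(50 + 53\right)\right) - 152\right) = -2 + \left(\left(-30 + 103\right) - 152\right) = -2 + \left(73 - 152\right) = -2 - 79 = -81$)
$\frac{P{\left(14,-20 \right)}}{-72} + \frac{y}{-243} = \frac{\left(-3\right) \sqrt{\left(-20\right)^{2} + 14^{2}}}{-72} - \frac{81}{-243} = - 3 \sqrt{400 + 196} \left(- \frac{1}{72}\right) - - \frac{1}{3} = - 3 \sqrt{596} \left(- \frac{1}{72}\right) + \frac{1}{3} = - 3 \cdot 2 \sqrt{149} \left(- \frac{1}{72}\right) + \frac{1}{3} = - 6 \sqrt{149} \left(- \frac{1}{72}\right) + \frac{1}{3} = \frac{\sqrt{149}}{12} + \frac{1}{3} = \frac{1}{3} + \frac{\sqrt{149}}{12}$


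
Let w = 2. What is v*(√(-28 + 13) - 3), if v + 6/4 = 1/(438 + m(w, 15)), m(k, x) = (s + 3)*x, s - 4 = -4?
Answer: 1447/322 - 1447*I*√15/966 ≈ 4.4938 - 5.8015*I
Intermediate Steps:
s = 0 (s = 4 - 4 = 0)
m(k, x) = 3*x (m(k, x) = (0 + 3)*x = 3*x)
v = -1447/966 (v = -3/2 + 1/(438 + 3*15) = -3/2 + 1/(438 + 45) = -3/2 + 1/483 = -1447/966 ≈ -1.4979)
v*(√(-28 + 13) - 3) = -1447*(√(-28 + 13) - 3)/966 = -1447*(√(-15) - 3)/966 = -1447*(I*√15 - 3)/966 = -1447*(-3 + I*√15)/966 = 1447/322 - 1447*I*√15/966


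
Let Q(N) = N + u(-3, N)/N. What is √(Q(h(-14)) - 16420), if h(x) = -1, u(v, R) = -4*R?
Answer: 15*I*√73 ≈ 128.16*I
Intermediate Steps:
Q(N) = -4 + N (Q(N) = N + (-4*N)/N = N - 4 = -4 + N)
√(Q(h(-14)) - 16420) = √((-4 - 1) - 16420) = √(-5 - 16420) = √(-16425) = 15*I*√73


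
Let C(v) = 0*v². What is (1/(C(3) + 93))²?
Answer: 1/8649 ≈ 0.00011562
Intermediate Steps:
C(v) = 0
(1/(C(3) + 93))² = (1/(0 + 93))² = (1/93)² = 1/8649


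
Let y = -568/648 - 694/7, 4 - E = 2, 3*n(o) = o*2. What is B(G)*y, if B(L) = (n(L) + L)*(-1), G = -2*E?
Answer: -1134220/1701 ≈ -666.80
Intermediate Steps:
n(o) = 2*o/3 (n(o) = (o*2)/3 = (2*o)/3 = 2*o/3)
E = 2 (E = 4 - 1*2 = 4 - 2 = 2)
y = -56711/567 (y = -568*1/648 - 694*⅐ = -71/81 - 694/7 = -56711/567 ≈ -100.02)
G = -4 (G = -2*2 = -4)
B(L) = -5*L/3 (B(L) = (2*L/3 + L)*(-1) = (5*L/3)*(-1) = -5*L/3)
B(G)*y = -5/3*(-4)*(-56711/567) = (20/3)*(-56711/567) = -1134220/1701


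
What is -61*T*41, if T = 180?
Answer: -450180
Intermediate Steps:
-61*T*41 = -61*180*41 = -10980*41 = -450180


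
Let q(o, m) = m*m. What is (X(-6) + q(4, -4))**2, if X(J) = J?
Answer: 100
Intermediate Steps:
q(o, m) = m**2
(X(-6) + q(4, -4))**2 = (-6 + (-4)**2)**2 = (-6 + 16)**2 = 10**2 = 100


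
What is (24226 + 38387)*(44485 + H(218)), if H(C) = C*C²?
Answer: 651470545521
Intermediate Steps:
H(C) = C³
(24226 + 38387)*(44485 + H(218)) = (24226 + 38387)*(44485 + 218³) = 62613*(44485 + 10360232) = 62613*10404717 = 651470545521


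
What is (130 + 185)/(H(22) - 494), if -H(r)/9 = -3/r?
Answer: -6930/10841 ≈ -0.63924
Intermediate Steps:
H(r) = 27/r (H(r) = -(-27)/r = 27/r)
(130 + 185)/(H(22) - 494) = (130 + 185)/(27/22 - 494) = 315/(27*(1/22) - 494) = 315/(27/22 - 494) = 315/(-10841/22) = 315*(-22/10841) = -6930/10841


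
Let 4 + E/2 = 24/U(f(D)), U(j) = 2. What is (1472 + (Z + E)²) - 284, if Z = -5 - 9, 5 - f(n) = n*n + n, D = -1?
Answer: 1192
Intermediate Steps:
f(n) = 5 - n - n² (f(n) = 5 - (n*n + n) = 5 - (n² + n) = 5 - (n + n²) = 5 + (-n - n²) = 5 - n - n²)
Z = -14
E = 16 (E = -8 + 2*(24/2) = -8 + 2*(24*(½)) = -8 + 2*12 = -8 + 24 = 16)
(1472 + (Z + E)²) - 284 = (1472 + (-14 + 16)²) - 284 = (1472 + 2²) - 284 = (1472 + 4) - 284 = 1476 - 284 = 1192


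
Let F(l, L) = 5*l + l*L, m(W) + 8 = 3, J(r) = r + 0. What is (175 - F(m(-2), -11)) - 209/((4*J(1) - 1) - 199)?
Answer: 28629/196 ≈ 146.07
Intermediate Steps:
J(r) = r
m(W) = -5 (m(W) = -8 + 3 = -5)
F(l, L) = 5*l + L*l
(175 - F(m(-2), -11)) - 209/((4*J(1) - 1) - 199) = (175 - (-5)*(5 - 11)) - 209/((4*1 - 1) - 199) = (175 - (-5)*(-6)) - 209/((4 - 1) - 199) = (175 - 1*30) - 209/(3 - 199) = (175 - 30) - 209/(-196) = 145 - 1/196*(-209) = 145 + 209/196 = 28629/196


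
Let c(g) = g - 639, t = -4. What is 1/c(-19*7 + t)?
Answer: -1/776 ≈ -0.0012887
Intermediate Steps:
c(g) = -639 + g
1/c(-19*7 + t) = 1/(-639 + (-19*7 - 4)) = 1/(-639 + (-133 - 4)) = 1/(-639 - 137) = 1/(-776) = -1/776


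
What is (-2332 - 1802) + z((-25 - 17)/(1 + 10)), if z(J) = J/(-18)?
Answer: -136415/33 ≈ -4133.8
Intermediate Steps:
z(J) = -J/18 (z(J) = J*(-1/18) = -J/18)
(-2332 - 1802) + z((-25 - 17)/(1 + 10)) = (-2332 - 1802) - (-25 - 17)/(18*(1 + 10)) = -4134 - (-7)/(3*11) = -4134 - 1/18*(-42/11) = -4134 + 7/33 = -136415/33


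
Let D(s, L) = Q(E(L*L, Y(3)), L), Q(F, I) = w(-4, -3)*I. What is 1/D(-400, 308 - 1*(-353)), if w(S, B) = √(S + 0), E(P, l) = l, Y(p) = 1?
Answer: -I/1322 ≈ -0.00075643*I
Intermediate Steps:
w(S, B) = √S
Q(F, I) = 2*I*I (Q(F, I) = √(-4)*I = (2*I)*I = 2*I*I)
D(s, L) = 2*I*L
1/D(-400, 308 - 1*(-353)) = 1/(2*I*(308 - 1*(-353))) = 1/(2*I*(308 + 353)) = 1/(2*I*661) = 1/(1322*I) = -I/1322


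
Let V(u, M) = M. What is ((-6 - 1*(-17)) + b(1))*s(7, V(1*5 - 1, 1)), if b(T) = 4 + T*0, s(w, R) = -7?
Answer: -105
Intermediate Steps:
b(T) = 4 (b(T) = 4 + 0 = 4)
((-6 - 1*(-17)) + b(1))*s(7, V(1*5 - 1, 1)) = ((-6 - 1*(-17)) + 4)*(-7) = ((-6 + 17) + 4)*(-7) = (11 + 4)*(-7) = 15*(-7) = -105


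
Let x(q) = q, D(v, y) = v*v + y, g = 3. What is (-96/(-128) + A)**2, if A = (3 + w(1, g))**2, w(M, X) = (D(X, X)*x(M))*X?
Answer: 37051569/16 ≈ 2.3157e+6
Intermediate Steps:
D(v, y) = y + v**2 (D(v, y) = v**2 + y = y + v**2)
w(M, X) = M*X*(X + X**2) (w(M, X) = ((X + X**2)*M)*X = (M*(X + X**2))*X = M*X*(X + X**2))
A = 1521 (A = (3 + 1*3**2*(1 + 3))**2 = (3 + 1*9*4)**2 = (3 + 36)**2 = 39**2 = 1521)
(-96/(-128) + A)**2 = (-96/(-128) + 1521)**2 = (-96*(-1/128) + 1521)**2 = (3/4 + 1521)**2 = (6087/4)**2 = 37051569/16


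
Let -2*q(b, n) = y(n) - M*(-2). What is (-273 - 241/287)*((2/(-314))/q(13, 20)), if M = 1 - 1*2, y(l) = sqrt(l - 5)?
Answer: -314368/495649 - 157184*sqrt(15)/495649 ≈ -1.8625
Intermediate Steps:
y(l) = sqrt(-5 + l)
M = -1 (M = 1 - 2 = -1)
q(b, n) = 1 - sqrt(-5 + n)/2 (q(b, n) = -(sqrt(-5 + n) - (-1)*(-2))/2 = -(sqrt(-5 + n) - 1*2)/2 = -(sqrt(-5 + n) - 2)/2 = -(-2 + sqrt(-5 + n))/2 = 1 - sqrt(-5 + n)/2)
(-273 - 241/287)*((2/(-314))/q(13, 20)) = (-273 - 241/287)*((2/(-314))/(1 - sqrt(-5 + 20)/2)) = (-273 - 241*1/287)*((2*(-1/314))/(1 - sqrt(15)/2)) = (-273 - 241/287)*(-1/(157*(1 - sqrt(15)/2))) = -(-78592)/(45059*(1 - sqrt(15)/2)) = 78592/(45059*(1 - sqrt(15)/2))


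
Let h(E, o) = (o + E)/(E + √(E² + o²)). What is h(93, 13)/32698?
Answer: -4929/2762981 + 53*√8818/2762981 ≈ 1.7345e-5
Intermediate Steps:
h(E, o) = (E + o)/(E + √(E² + o²))
h(93, 13)/32698 = ((93 + 13)/(93 + √(93² + 13²)))/32698 = (106/(93 + √(8649 + 169)))*(1/32698) = (106/(93 + √8818))*(1/32698) = 53/(16349*(93 + √8818))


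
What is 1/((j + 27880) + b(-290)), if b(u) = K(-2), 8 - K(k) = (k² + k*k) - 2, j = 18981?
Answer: 1/46863 ≈ 2.1339e-5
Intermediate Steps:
K(k) = 10 - 2*k² (K(k) = 8 - ((k² + k*k) - 2) = 8 - ((k² + k²) - 2) = 8 - (2*k² - 2) = 8 - (-2 + 2*k²) = 8 + (2 - 2*k²) = 10 - 2*k²)
b(u) = 2 (b(u) = 10 - 2*(-2)² = 10 - 2*4 = 10 - 8 = 2)
1/((j + 27880) + b(-290)) = 1/((18981 + 27880) + 2) = 1/(46861 + 2) = 1/46863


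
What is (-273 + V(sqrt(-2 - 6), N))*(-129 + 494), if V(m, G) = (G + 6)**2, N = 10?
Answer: -6205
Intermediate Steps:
V(m, G) = (6 + G)**2
(-273 + V(sqrt(-2 - 6), N))*(-129 + 494) = (-273 + (6 + 10)**2)*(-129 + 494) = (-273 + 16**2)*365 = (-273 + 256)*365 = -17*365 = -6205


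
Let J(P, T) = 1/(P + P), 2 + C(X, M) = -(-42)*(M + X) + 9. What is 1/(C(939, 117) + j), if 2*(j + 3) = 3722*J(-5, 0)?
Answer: 10/441699 ≈ 2.2640e-5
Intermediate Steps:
C(X, M) = 7 + 42*M + 42*X (C(X, M) = -2 + (-(-42)*(M + X) + 9) = -2 + (-14*(-3*M - 3*X) + 9) = -2 + ((42*M + 42*X) + 9) = -2 + (9 + 42*M + 42*X) = 7 + 42*M + 42*X)
J(P, T) = 1/(2*P)
j = -1891/10 (j = -3 + (3722*((½)/(-5)))/2 = -3 + (3722*((½)*(-⅕)))/2 = -3 + (3722*(-⅒))/2 = -3 + (½)*(-1861/5) = -3 - 1861/10 = -1891/10 ≈ -189.10)
1/(C(939, 117) + j) = 1/((7 + 42*117 + 42*939) - 1891/10) = 1/((7 + 4914 + 39438) - 1891/10) = 1/(44359 - 1891/10) = 1/(441699/10) = 10/441699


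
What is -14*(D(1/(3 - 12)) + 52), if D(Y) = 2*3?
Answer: -812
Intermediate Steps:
D(Y) = 6
-14*(D(1/(3 - 12)) + 52) = -14*(6 + 52) = -14*58 = -812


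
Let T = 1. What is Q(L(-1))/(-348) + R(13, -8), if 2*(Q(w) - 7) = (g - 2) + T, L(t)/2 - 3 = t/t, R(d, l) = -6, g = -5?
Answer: -523/87 ≈ -6.0115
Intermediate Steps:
L(t) = 8 (L(t) = 6 + 2*(t/t) = 6 + 2*1 = 6 + 2 = 8)
Q(w) = 4 (Q(w) = 7 + ((-5 - 2) + 1)/2 = 7 + (-7 + 1)/2 = 7 + (½)*(-6) = 7 - 3 = 4)
Q(L(-1))/(-348) + R(13, -8) = 4/(-348) - 6 = 4*(-1/348) - 6 = -1/87 - 6 = -523/87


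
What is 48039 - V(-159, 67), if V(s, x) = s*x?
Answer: 58692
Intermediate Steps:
48039 - V(-159, 67) = 48039 - (-159)*67 = 48039 - 1*(-10653) = 48039 + 10653 = 58692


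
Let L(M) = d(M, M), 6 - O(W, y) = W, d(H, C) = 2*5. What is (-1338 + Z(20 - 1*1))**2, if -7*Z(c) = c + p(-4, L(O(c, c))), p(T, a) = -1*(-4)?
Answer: 88153321/49 ≈ 1.7990e+6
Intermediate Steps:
d(H, C) = 10
O(W, y) = 6 - W
L(M) = 10
p(T, a) = 4
Z(c) = -4/7 - c/7 (Z(c) = -(c + 4)/7 = -(4 + c)/7 = -4/7 - c/7)
(-1338 + Z(20 - 1*1))**2 = (-1338 + (-4/7 - (20 - 1*1)/7))**2 = (-1338 + (-4/7 - (20 - 1)/7))**2 = (-1338 + (-4/7 - 1/7*19))**2 = (-1338 + (-4/7 - 19/7))**2 = (-1338 - 23/7)**2 = (-9389/7)**2 = 88153321/49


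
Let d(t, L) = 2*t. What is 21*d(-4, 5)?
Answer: -168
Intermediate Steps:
21*d(-4, 5) = 21*(2*(-4)) = 21*(-8) = -168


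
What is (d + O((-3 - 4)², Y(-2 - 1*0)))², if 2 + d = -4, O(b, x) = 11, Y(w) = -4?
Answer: 25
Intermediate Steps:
d = -6 (d = -2 - 4 = -6)
(d + O((-3 - 4)², Y(-2 - 1*0)))² = (-6 + 11)² = 5² = 25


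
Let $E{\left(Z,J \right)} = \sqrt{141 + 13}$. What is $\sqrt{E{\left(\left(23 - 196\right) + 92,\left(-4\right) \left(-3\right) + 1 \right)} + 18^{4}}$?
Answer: $\sqrt{104976 + \sqrt{154}} \approx 324.02$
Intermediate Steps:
$E{\left(Z,J \right)} = \sqrt{154}$
$\sqrt{E{\left(\left(23 - 196\right) + 92,\left(-4\right) \left(-3\right) + 1 \right)} + 18^{4}} = \sqrt{\sqrt{154} + 18^{4}} = \sqrt{\sqrt{154} + 104976} = \sqrt{104976 + \sqrt{154}}$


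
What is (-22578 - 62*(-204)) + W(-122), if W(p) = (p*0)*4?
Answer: -9930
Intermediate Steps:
W(p) = 0 (W(p) = 0*4 = 0)
(-22578 - 62*(-204)) + W(-122) = (-22578 - 62*(-204)) + 0 = (-22578 + 12648) + 0 = -9930 + 0 = -9930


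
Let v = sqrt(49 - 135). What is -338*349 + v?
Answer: -117962 + I*sqrt(86) ≈ -1.1796e+5 + 9.2736*I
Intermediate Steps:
v = I*sqrt(86) (v = sqrt(-86) = I*sqrt(86) ≈ 9.2736*I)
-338*349 + v = -338*349 + I*sqrt(86) = -117962 + I*sqrt(86)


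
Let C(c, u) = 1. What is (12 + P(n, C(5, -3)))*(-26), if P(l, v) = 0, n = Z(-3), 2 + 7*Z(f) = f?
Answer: -312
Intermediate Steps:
Z(f) = -2/7 + f/7
n = -5/7 (n = -2/7 + (1/7)*(-3) = -2/7 - 3/7 = -5/7 ≈ -0.71429)
(12 + P(n, C(5, -3)))*(-26) = (12 + 0)*(-26) = 12*(-26) = -312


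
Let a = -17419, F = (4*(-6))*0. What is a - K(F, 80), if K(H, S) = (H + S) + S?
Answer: -17579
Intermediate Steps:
F = 0 (F = -24*0 = 0)
K(H, S) = H + 2*S
a - K(F, 80) = -17419 - (0 + 2*80) = -17419 - (0 + 160) = -17419 - 1*160 = -17419 - 160 = -17579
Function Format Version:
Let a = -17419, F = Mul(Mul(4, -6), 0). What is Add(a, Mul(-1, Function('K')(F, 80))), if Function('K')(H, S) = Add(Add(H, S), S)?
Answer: -17579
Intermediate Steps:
F = 0 (F = Mul(-24, 0) = 0)
Function('K')(H, S) = Add(H, Mul(2, S))
Add(a, Mul(-1, Function('K')(F, 80))) = Add(-17419, Mul(-1, Add(0, Mul(2, 80)))) = Add(-17419, Mul(-1, Add(0, 160))) = Add(-17419, Mul(-1, 160)) = Add(-17419, -160) = -17579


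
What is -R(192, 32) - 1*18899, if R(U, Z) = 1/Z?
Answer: -604769/32 ≈ -18899.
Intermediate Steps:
-R(192, 32) - 1*18899 = -1/32 - 1*18899 = -1*1/32 - 18899 = -1/32 - 18899 = -604769/32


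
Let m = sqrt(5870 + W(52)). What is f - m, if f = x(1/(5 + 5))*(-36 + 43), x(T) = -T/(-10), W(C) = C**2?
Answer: 7/100 - sqrt(8574) ≈ -92.526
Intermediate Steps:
x(T) = T/10 (x(T) = -T*(-1/10) = T/10)
m = sqrt(8574) (m = sqrt(5870 + 52**2) = sqrt(5870 + 2704) = sqrt(8574) ≈ 92.596)
f = 7/100 (f = (1/(10*(5 + 5)))*(-36 + 43) = ((1/10)/10)*7 = ((1/10)*(1/10))*7 = (1/100)*7 = 7/100 ≈ 0.070000)
f - m = 7/100 - sqrt(8574)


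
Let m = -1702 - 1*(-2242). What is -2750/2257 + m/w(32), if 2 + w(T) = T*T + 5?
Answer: -1605470/2317939 ≈ -0.69263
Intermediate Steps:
m = 540 (m = -1702 + 2242 = 540)
w(T) = 3 + T**2 (w(T) = -2 + (T*T + 5) = -2 + (T**2 + 5) = -2 + (5 + T**2) = 3 + T**2)
-2750/2257 + m/w(32) = -2750/2257 + 540/(3 + 32**2) = -2750*1/2257 + 540/(3 + 1024) = -2750/2257 + 540/1027 = -1605470/2317939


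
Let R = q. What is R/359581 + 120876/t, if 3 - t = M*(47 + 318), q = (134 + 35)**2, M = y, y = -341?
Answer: 11754910876/11189081977 ≈ 1.0506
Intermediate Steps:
M = -341
q = 28561 (q = 169**2 = 28561)
t = 124468 (t = 3 - (-341)*(47 + 318) = 3 - (-341)*365 = 3 - 1*(-124465) = 3 + 124465 = 124468)
R = 28561
R/359581 + 120876/t = 28561/359581 + 120876/124468 = 28561*(1/359581) + 120876*(1/124468) = 28561/359581 + 30219/31117 = 11754910876/11189081977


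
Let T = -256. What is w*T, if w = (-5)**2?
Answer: -6400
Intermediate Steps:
w = 25
w*T = 25*(-256) = -6400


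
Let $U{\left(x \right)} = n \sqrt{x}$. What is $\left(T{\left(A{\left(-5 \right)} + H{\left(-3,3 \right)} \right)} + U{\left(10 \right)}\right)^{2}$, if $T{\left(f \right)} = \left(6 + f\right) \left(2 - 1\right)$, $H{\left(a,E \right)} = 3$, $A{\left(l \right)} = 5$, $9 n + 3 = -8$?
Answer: $\frac{17086}{81} - \frac{308 \sqrt{10}}{9} \approx 102.72$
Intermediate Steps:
$n = - \frac{11}{9}$ ($n = - \frac{1}{3} + \frac{1}{9} \left(-8\right) = - \frac{1}{3} - \frac{8}{9} = - \frac{11}{9} \approx -1.2222$)
$T{\left(f \right)} = 6 + f$ ($T{\left(f \right)} = \left(6 + f\right) 1 = 6 + f$)
$U{\left(x \right)} = - \frac{11 \sqrt{x}}{9}$
$\left(T{\left(A{\left(-5 \right)} + H{\left(-3,3 \right)} \right)} + U{\left(10 \right)}\right)^{2} = \left(\left(6 + \left(5 + 3\right)\right) - \frac{11 \sqrt{10}}{9}\right)^{2} = \left(\left(6 + 8\right) - \frac{11 \sqrt{10}}{9}\right)^{2} = \left(14 - \frac{11 \sqrt{10}}{9}\right)^{2}$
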